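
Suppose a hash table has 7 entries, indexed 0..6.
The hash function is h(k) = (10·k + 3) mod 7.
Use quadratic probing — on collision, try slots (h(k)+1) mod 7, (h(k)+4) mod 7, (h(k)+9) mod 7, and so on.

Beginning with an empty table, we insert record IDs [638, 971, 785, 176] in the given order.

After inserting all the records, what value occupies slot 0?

785

Insert 638: h=6, slot 6 empty => index 6.
Insert 971: h=4, slot 4 empty => index 4.
Insert 785: h=6, slot 6 occupied => index 0.
Insert 176: h=6, slots 6,0 occupied => index 3.
Table: [785, —, —, 176, 971, —, 638]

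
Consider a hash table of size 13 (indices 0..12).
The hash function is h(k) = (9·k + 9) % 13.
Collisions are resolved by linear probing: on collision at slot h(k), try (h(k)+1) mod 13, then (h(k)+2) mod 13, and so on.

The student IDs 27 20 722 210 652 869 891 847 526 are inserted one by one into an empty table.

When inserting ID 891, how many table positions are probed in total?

3

27: h=5 => slot 5
20: h=7 => slot 7
722: h=7, probe 7,8 => slot 8
210: h=1 => slot 1
652: h=1, probe 1,2 => slot 2
869: h=4 => slot 4
891: h=7, probe 7,8,9 => slot 9
847: h=1, probe 1,2,3 => slot 3
526: h=11 => slot 11
Table: [-, 210, 652, 847, 869, 27, -, 20, 722, 891, -, 526, -]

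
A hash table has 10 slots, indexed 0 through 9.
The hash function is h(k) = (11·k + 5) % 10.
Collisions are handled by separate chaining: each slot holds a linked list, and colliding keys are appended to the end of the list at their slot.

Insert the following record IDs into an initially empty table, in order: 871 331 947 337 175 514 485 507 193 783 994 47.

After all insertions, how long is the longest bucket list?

4

871 → bucket 6
331 → bucket 6 (collision)
947 → bucket 2
337 → bucket 2 (collision)
175 → bucket 0
514 → bucket 9
485 → bucket 0 (collision)
507 → bucket 2 (collision)
193 → bucket 8
783 → bucket 8 (collision)
994 → bucket 9 (collision)
47 → bucket 2 (collision)
Final buckets:
0: 175 -> 485
1: ∅
2: 947 -> 337 -> 507 -> 47
3: ∅
4: ∅
5: ∅
6: 871 -> 331
7: ∅
8: 193 -> 783
9: 514 -> 994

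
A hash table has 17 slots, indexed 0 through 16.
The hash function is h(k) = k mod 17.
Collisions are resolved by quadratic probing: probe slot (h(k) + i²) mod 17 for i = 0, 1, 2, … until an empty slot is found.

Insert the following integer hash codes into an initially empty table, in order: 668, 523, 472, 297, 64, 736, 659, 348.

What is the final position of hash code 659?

12

Insert 668: h=5, slot 5 empty => index 5.
Insert 523: h=13, slot 13 empty => index 13.
Insert 472: h=13, slot 13 occupied => index 14.
Insert 297: h=8, slot 8 empty => index 8.
Insert 64: h=13, slots 13,14 occupied => index 0.
Insert 736: h=5, slot 5 occupied => index 6.
Insert 659: h=13, slots 13,14,0,5 occupied => index 12.
Insert 348: h=8, slot 8 occupied => index 9.
Table: [64, -, -, -, -, 668, 736, -, 297, 348, -, -, 659, 523, 472, -, -]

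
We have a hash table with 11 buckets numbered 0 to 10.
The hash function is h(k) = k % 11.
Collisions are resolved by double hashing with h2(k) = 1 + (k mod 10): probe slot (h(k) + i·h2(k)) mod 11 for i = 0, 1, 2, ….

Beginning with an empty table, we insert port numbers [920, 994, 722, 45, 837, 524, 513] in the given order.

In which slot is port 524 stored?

920: h=7 => slot 7
994: h=4 => slot 4
722: h=7, h2=3, probe 7,10 => slot 10
45: h=1 => slot 1
837: h=1, h2=8, probe 1,9 => slot 9
524: h=7, h2=5, probe 7,1,6 => slot 6
513: h=7, h2=4, probe 7,0 => slot 0
Table: [513, 45, —, —, 994, —, 524, 920, —, 837, 722]

6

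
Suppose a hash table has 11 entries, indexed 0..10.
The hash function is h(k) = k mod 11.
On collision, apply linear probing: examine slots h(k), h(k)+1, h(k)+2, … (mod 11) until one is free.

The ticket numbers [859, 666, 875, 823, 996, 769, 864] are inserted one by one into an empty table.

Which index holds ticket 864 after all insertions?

0

Insert 859: h=1, slot 1 empty => index 1.
Insert 666: h=6, slot 6 empty => index 6.
Insert 875: h=6, slot 6 occupied => index 7.
Insert 823: h=9, slot 9 empty => index 9.
Insert 996: h=6, slots 6,7 occupied => index 8.
Insert 769: h=10, slot 10 empty => index 10.
Insert 864: h=6, slots 6,7,8,9,10 occupied => index 0.
Table: [864, 859, ., ., ., ., 666, 875, 996, 823, 769]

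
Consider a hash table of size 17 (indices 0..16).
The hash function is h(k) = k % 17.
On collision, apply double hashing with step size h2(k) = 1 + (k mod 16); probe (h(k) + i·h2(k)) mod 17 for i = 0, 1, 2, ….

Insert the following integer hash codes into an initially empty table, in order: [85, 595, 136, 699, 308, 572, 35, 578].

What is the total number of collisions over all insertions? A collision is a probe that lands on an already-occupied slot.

4

85 hashes to 0; slot 0 is free -> place at 0.
595 hashes to 0, h2=4; 0 taken -> place at 4.
136 hashes to 0, h2=9; 0 taken -> place at 9.
699 hashes to 2; slot 2 is free -> place at 2.
308 hashes to 2, h2=5; 2 taken -> place at 7.
572 hashes to 11; slot 11 is free -> place at 11.
35 hashes to 1; slot 1 is free -> place at 1.
578 hashes to 0, h2=3; 0 taken -> place at 3.
Table: [85, 35, 699, 578, 595, ∅, ∅, 308, ∅, 136, ∅, 572, ∅, ∅, ∅, ∅, ∅]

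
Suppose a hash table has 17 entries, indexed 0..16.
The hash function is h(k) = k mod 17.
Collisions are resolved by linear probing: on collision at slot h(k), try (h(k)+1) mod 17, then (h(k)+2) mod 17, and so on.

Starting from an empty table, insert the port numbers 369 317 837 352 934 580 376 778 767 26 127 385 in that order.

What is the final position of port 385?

15

Insert 369: h=12, slot 12 empty => index 12.
Insert 317: h=11, slot 11 empty => index 11.
Insert 837: h=4, slot 4 empty => index 4.
Insert 352: h=12, slot 12 occupied => index 13.
Insert 934: h=16, slot 16 empty => index 16.
Insert 580: h=2, slot 2 empty => index 2.
Insert 376: h=2, slot 2 occupied => index 3.
Insert 778: h=13, slot 13 occupied => index 14.
Insert 767: h=2, slots 2,3,4 occupied => index 5.
Insert 26: h=9, slot 9 empty => index 9.
Insert 127: h=8, slot 8 empty => index 8.
Insert 385: h=11, slots 11,12,13,14 occupied => index 15.
Table: [∅, ∅, 580, 376, 837, 767, ∅, ∅, 127, 26, ∅, 317, 369, 352, 778, 385, 934]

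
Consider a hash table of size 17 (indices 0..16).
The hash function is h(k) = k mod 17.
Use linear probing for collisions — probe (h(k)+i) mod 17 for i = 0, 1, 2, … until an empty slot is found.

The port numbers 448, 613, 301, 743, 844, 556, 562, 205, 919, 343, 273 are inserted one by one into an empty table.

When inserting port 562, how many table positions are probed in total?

2

Insert 448: h=6, slot 6 empty → index 6.
Insert 613: h=1, slot 1 empty → index 1.
Insert 301: h=12, slot 12 empty → index 12.
Insert 743: h=12, slot 12 occupied → index 13.
Insert 844: h=11, slot 11 empty → index 11.
Insert 556: h=12, slots 12,13 occupied → index 14.
Insert 562: h=1, slot 1 occupied → index 2.
Insert 205: h=1, slots 1,2 occupied → index 3.
Insert 919: h=1, slots 1,2,3 occupied → index 4.
Insert 343: h=3, slots 3,4 occupied → index 5.
Insert 273: h=1, slots 1,2,3,4,5,6 occupied → index 7.
Table: [-, 613, 562, 205, 919, 343, 448, 273, -, -, -, 844, 301, 743, 556, -, -]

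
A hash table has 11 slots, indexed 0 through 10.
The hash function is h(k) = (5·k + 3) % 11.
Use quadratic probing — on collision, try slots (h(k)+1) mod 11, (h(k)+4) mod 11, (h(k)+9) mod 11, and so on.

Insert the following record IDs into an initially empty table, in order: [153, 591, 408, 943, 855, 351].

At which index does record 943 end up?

Insert 153: h=9, slot 9 empty -> index 9.
Insert 591: h=10, slot 10 empty -> index 10.
Insert 408: h=8, slot 8 empty -> index 8.
Insert 943: h=10, slot 10 occupied -> index 0.
Insert 855: h=10, slots 10,0 occupied -> index 3.
Insert 351: h=9, slots 9,10 occupied -> index 2.
Table: [943, ∅, 351, 855, ∅, ∅, ∅, ∅, 408, 153, 591]

0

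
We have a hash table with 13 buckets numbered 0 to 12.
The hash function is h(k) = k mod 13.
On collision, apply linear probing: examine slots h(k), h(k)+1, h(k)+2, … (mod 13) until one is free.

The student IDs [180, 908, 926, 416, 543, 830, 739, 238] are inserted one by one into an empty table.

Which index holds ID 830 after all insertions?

180 hashes to 11; slot 11 is free → place at 11.
908 hashes to 11; 11 taken → place at 12.
926 hashes to 3; slot 3 is free → place at 3.
416 hashes to 0; slot 0 is free → place at 0.
543 hashes to 10; slot 10 is free → place at 10.
830 hashes to 11; 11,12,0 taken → place at 1.
739 hashes to 11; 11,12,0,1 taken → place at 2.
238 hashes to 4; slot 4 is free → place at 4.
Table: [416, 830, 739, 926, 238, -, -, -, -, -, 543, 180, 908]

1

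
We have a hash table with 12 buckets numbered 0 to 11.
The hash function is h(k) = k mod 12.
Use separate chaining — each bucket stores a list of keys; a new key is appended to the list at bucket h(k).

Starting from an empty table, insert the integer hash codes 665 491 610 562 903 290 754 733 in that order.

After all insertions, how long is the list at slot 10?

3

665 -> bucket 5
491 -> bucket 11
610 -> bucket 10
562 -> bucket 10 (collision)
903 -> bucket 3
290 -> bucket 2
754 -> bucket 10 (collision)
733 -> bucket 1
Final buckets:
0: —
1: 733
2: 290
3: 903
4: —
5: 665
6: —
7: —
8: —
9: —
10: 610 -> 562 -> 754
11: 491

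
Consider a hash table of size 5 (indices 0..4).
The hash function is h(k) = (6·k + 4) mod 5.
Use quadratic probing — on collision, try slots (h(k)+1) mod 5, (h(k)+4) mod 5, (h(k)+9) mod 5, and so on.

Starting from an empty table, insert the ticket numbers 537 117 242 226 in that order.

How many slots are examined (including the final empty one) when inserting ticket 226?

537: h=1 => slot 1
117: h=1, probe 1,2 => slot 2
242: h=1, probe 1,2,0 => slot 0
226: h=0, probe 0,1,4 => slot 4
Table: [242, 537, 117, —, 226]

3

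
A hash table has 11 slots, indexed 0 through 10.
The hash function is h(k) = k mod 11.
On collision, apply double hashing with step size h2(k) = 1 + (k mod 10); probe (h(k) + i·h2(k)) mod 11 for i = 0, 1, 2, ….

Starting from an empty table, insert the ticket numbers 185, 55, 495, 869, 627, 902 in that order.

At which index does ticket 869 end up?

10

Insert 185: h=9, slot 9 empty => index 9.
Insert 55: h=0, slot 0 empty => index 0.
Insert 495: h=0, h2=6, slot 0 occupied => index 6.
Insert 869: h=0, h2=10, slot 0 occupied => index 10.
Insert 627: h=0, h2=8, slot 0 occupied => index 8.
Insert 902: h=0, h2=3, slot 0 occupied => index 3.
Table: [55, -, -, 902, -, -, 495, -, 627, 185, 869]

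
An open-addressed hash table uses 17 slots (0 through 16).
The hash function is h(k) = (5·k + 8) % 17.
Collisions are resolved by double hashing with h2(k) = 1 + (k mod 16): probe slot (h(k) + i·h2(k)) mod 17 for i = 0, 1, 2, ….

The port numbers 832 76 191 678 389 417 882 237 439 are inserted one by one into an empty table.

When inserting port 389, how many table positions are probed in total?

Insert 832: h=3, slot 3 empty → index 3.
Insert 76: h=14, slot 14 empty → index 14.
Insert 191: h=11, slot 11 empty → index 11.
Insert 678: h=15, slot 15 empty → index 15.
Insert 389: h=15, h2=6, slot 15 occupied → index 4.
Insert 417: h=2, slot 2 empty → index 2.
Insert 882: h=15, h2=3, slot 15 occupied → index 1.
Insert 237: h=3, h2=14, slot 3 occupied → index 0.
Insert 439: h=10, slot 10 empty → index 10.
Table: [237, 882, 417, 832, 389, -, -, -, -, -, 439, 191, -, -, 76, 678, -]

2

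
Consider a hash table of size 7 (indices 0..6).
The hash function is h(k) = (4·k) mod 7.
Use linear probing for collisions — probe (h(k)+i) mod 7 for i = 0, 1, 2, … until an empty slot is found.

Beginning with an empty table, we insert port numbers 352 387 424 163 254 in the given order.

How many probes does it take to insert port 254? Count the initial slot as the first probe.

352: h=1 → slot 1
387: h=1, probe 1,2 → slot 2
424: h=2, probe 2,3 → slot 3
163: h=1, probe 1,2,3,4 → slot 4
254: h=1, probe 1,2,3,4,5 → slot 5
Table: [., 352, 387, 424, 163, 254, .]

5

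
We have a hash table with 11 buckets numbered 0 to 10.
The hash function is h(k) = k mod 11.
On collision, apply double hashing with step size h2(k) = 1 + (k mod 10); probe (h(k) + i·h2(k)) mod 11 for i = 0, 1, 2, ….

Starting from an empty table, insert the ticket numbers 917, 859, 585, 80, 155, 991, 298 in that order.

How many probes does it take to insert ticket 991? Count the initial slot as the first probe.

Insert 917: h=4, slot 4 empty → index 4.
Insert 859: h=1, slot 1 empty → index 1.
Insert 585: h=2, slot 2 empty → index 2.
Insert 80: h=3, slot 3 empty → index 3.
Insert 155: h=1, h2=6, slot 1 occupied → index 7.
Insert 991: h=1, h2=2, slots 1,3 occupied → index 5.
Insert 298: h=1, h2=9, slot 1 occupied → index 10.
Table: [-, 859, 585, 80, 917, 991, -, 155, -, -, 298]

3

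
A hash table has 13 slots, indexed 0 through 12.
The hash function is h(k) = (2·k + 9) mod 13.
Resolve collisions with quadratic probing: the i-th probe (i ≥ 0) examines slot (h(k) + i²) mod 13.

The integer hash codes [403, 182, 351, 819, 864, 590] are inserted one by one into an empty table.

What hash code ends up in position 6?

403 hashes to 9; slot 9 is free => place at 9.
182 hashes to 9; 9 taken => place at 10.
351 hashes to 9; 9,10 taken => place at 0.
819 hashes to 9; 9,10,0 taken => place at 5.
864 hashes to 8; slot 8 is free => place at 8.
590 hashes to 6; slot 6 is free => place at 6.
Table: [351, -, -, -, -, 819, 590, -, 864, 403, 182, -, -]

590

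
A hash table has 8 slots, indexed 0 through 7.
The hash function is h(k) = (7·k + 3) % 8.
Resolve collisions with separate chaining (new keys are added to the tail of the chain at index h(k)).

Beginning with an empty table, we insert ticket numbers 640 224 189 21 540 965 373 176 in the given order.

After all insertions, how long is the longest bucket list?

4

640 → bucket 3
224 → bucket 3 (collision)
189 → bucket 6
21 → bucket 6 (collision)
540 → bucket 7
965 → bucket 6 (collision)
373 → bucket 6 (collision)
176 → bucket 3 (collision)
Final buckets:
0: -
1: -
2: -
3: 640 -> 224 -> 176
4: -
5: -
6: 189 -> 21 -> 965 -> 373
7: 540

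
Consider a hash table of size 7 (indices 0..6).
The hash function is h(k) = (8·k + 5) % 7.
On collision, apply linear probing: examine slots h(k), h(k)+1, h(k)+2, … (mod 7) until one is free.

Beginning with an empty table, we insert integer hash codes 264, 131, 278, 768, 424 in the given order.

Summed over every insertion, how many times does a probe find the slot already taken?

6

Insert 264: h=3, slot 3 empty -> index 3.
Insert 131: h=3, slot 3 occupied -> index 4.
Insert 278: h=3, slots 3,4 occupied -> index 5.
Insert 768: h=3, slots 3,4,5 occupied -> index 6.
Insert 424: h=2, slot 2 empty -> index 2.
Table: [., ., 424, 264, 131, 278, 768]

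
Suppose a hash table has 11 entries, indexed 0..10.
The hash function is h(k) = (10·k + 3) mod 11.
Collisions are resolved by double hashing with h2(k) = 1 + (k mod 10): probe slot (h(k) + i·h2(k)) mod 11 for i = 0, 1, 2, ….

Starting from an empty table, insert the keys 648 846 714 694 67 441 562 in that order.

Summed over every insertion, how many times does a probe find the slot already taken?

6

648 hashes to 4; slot 4 is free → place at 4.
846 hashes to 4, h2=7; 4 taken → place at 0.
714 hashes to 4, h2=5; 4 taken → place at 9.
694 hashes to 2; slot 2 is free → place at 2.
67 hashes to 2, h2=8; 2 taken → place at 10.
441 hashes to 2, h2=2; 2,4 taken → place at 6.
562 hashes to 2, h2=3; 2 taken → place at 5.
Table: [846, _, 694, _, 648, 562, 441, _, _, 714, 67]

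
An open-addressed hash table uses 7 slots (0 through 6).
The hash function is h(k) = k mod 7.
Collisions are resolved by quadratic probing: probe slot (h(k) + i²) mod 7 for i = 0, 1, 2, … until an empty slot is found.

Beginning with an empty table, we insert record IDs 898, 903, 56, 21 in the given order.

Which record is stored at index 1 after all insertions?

Insert 898: h=2, slot 2 empty -> index 2.
Insert 903: h=0, slot 0 empty -> index 0.
Insert 56: h=0, slot 0 occupied -> index 1.
Insert 21: h=0, slots 0,1 occupied -> index 4.
Table: [903, 56, 898, -, 21, -, -]

56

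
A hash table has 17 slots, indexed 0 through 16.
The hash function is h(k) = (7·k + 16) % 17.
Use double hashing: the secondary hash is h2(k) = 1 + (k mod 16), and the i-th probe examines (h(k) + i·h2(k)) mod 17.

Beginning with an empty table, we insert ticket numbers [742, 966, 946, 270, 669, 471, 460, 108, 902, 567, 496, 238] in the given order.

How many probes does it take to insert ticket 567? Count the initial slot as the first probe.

4

742 hashes to 8; slot 8 is free => place at 8.
966 hashes to 12; slot 12 is free => place at 12.
946 hashes to 8, h2=3; 8 taken => place at 11.
270 hashes to 2; slot 2 is free => place at 2.
669 hashes to 7; slot 7 is free => place at 7.
471 hashes to 15; slot 15 is free => place at 15.
460 hashes to 6; slot 6 is free => place at 6.
108 hashes to 7, h2=13; 7 taken => place at 3.
902 hashes to 6, h2=7; 6 taken => place at 13.
567 hashes to 7, h2=8; 7,15,6 taken => place at 14.
496 hashes to 3, h2=1; 3 taken => place at 4.
238 hashes to 16; slot 16 is free => place at 16.
Table: [., ., 270, 108, 496, ., 460, 669, 742, ., ., 946, 966, 902, 567, 471, 238]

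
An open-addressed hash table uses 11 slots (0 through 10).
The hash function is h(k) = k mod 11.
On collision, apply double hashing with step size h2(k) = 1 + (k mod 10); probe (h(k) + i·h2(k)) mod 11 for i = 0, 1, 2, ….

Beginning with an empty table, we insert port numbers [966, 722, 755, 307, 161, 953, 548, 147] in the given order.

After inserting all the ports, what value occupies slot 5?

966 hashes to 9; slot 9 is free => place at 9.
722 hashes to 7; slot 7 is free => place at 7.
755 hashes to 7, h2=6; 7 taken => place at 2.
307 hashes to 10; slot 10 is free => place at 10.
161 hashes to 7, h2=2; 7,9 taken => place at 0.
953 hashes to 7, h2=4; 7,0 taken => place at 4.
548 hashes to 9, h2=9; 9,7 taken => place at 5.
147 hashes to 4, h2=8; 4 taken => place at 1.
Table: [161, 147, 755, ., 953, 548, ., 722, ., 966, 307]

548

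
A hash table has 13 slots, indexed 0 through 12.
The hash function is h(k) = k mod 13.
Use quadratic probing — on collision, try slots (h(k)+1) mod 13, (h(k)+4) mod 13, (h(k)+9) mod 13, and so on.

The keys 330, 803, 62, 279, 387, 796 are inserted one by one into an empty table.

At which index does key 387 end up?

Insert 330: h=5, slot 5 empty → index 5.
Insert 803: h=10, slot 10 empty → index 10.
Insert 62: h=10, slot 10 occupied → index 11.
Insert 279: h=6, slot 6 empty → index 6.
Insert 387: h=10, slots 10,11 occupied → index 1.
Insert 796: h=3, slot 3 empty → index 3.
Table: [_, 387, _, 796, _, 330, 279, _, _, _, 803, 62, _]

1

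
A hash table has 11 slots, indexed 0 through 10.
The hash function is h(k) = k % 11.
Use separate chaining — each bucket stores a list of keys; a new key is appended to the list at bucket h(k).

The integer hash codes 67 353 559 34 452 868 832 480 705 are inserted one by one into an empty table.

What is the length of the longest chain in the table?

67 → bucket 1
353 → bucket 1 (collision)
559 → bucket 9
34 → bucket 1 (collision)
452 → bucket 1 (collision)
868 → bucket 10
832 → bucket 7
480 → bucket 7 (collision)
705 → bucket 1 (collision)
Final buckets:
0: ∅
1: 67 -> 353 -> 34 -> 452 -> 705
2: ∅
3: ∅
4: ∅
5: ∅
6: ∅
7: 832 -> 480
8: ∅
9: 559
10: 868

5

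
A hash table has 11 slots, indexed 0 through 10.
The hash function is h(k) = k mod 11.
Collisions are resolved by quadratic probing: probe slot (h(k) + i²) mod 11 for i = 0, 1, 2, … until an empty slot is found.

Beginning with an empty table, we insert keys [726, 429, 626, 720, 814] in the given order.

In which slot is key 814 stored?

726 hashes to 0; slot 0 is free → place at 0.
429 hashes to 0; 0 taken → place at 1.
626 hashes to 10; slot 10 is free → place at 10.
720 hashes to 5; slot 5 is free → place at 5.
814 hashes to 0; 0,1 taken → place at 4.
Table: [726, 429, —, —, 814, 720, —, —, —, —, 626]

4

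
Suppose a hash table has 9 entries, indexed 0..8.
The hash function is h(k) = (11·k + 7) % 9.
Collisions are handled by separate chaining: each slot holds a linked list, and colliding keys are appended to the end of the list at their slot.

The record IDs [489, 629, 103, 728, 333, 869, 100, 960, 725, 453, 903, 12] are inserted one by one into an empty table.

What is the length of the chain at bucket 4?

Insert 489: h=4, bucket 4 empty -> new chain.
Insert 629: h=5, bucket 5 empty -> new chain.
Insert 103: h=6, bucket 6 empty -> new chain.
Insert 728: h=5, bucket 5 nonempty -> append to chain.
Insert 333: h=7, bucket 7 empty -> new chain.
Insert 869: h=8, bucket 8 empty -> new chain.
Insert 100: h=0, bucket 0 empty -> new chain.
Insert 960: h=1, bucket 1 empty -> new chain.
Insert 725: h=8, bucket 8 nonempty -> append to chain.
Insert 453: h=4, bucket 4 nonempty -> append to chain.
Insert 903: h=4, bucket 4 nonempty -> append to chain.
Insert 12: h=4, bucket 4 nonempty -> append to chain.
Final buckets:
0: 100
1: 960
2: —
3: —
4: 489 -> 453 -> 903 -> 12
5: 629 -> 728
6: 103
7: 333
8: 869 -> 725

4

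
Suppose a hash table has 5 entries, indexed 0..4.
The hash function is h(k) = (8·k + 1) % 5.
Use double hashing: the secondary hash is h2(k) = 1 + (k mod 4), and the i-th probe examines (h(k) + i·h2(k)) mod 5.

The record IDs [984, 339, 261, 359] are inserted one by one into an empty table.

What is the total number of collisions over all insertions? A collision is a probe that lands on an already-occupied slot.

984 hashes to 3; slot 3 is free → place at 3.
339 hashes to 3, h2=4; 3 taken → place at 2.
261 hashes to 4; slot 4 is free → place at 4.
359 hashes to 3, h2=4; 3,2 taken → place at 1.
Table: [∅, 359, 339, 984, 261]

3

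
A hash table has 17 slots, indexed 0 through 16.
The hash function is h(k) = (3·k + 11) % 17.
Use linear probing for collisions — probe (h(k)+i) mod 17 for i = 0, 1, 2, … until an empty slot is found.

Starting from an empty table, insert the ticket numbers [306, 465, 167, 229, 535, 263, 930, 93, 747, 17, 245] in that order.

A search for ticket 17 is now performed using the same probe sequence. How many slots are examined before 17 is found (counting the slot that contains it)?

4

306 hashes to 11; slot 11 is free => place at 11.
465 hashes to 12; slot 12 is free => place at 12.
167 hashes to 2; slot 2 is free => place at 2.
229 hashes to 1; slot 1 is free => place at 1.
535 hashes to 1; 1,2 taken => place at 3.
263 hashes to 1; 1,2,3 taken => place at 4.
930 hashes to 13; slot 13 is free => place at 13.
93 hashes to 1; 1,2,3,4 taken => place at 5.
747 hashes to 8; slot 8 is free => place at 8.
17 hashes to 11; 11,12,13 taken => place at 14.
245 hashes to 15; slot 15 is free => place at 15.
Table: [—, 229, 167, 535, 263, 93, —, —, 747, —, —, 306, 465, 930, 17, 245, —]
Lookup 17: h=11, probe 11,12,13,14 → found at 14.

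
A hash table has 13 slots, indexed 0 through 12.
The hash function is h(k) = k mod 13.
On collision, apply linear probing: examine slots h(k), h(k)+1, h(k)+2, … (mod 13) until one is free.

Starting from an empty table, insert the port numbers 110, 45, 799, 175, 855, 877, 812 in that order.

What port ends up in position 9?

175

110: h=6 => slot 6
45: h=6, probe 6,7 => slot 7
799: h=6, probe 6,7,8 => slot 8
175: h=6, probe 6,7,8,9 => slot 9
855: h=10 => slot 10
877: h=6, probe 6,7,8,9,10,11 => slot 11
812: h=6, probe 6,7,8,9,10,11,12 => slot 12
Table: [_, _, _, _, _, _, 110, 45, 799, 175, 855, 877, 812]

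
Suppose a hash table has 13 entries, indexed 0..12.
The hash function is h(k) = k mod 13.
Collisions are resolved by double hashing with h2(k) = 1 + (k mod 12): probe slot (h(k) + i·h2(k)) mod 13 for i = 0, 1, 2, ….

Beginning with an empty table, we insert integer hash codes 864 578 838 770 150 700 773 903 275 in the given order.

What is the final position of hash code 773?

12

864: h=6 => slot 6
578: h=6, h2=3, probe 6,9 => slot 9
838: h=6, h2=11, probe 6,4 => slot 4
770: h=3 => slot 3
150: h=7 => slot 7
700: h=11 => slot 11
773: h=6, h2=6, probe 6,12 => slot 12
903: h=6, h2=4, probe 6,10 => slot 10
275: h=2 => slot 2
Table: [_, _, 275, 770, 838, _, 864, 150, _, 578, 903, 700, 773]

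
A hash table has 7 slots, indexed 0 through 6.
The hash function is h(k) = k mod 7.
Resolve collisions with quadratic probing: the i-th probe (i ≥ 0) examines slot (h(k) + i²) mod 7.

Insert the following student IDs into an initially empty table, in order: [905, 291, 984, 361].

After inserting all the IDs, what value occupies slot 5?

984

905: h=2 => slot 2
291: h=4 => slot 4
984: h=4, probe 4,5 => slot 5
361: h=4, probe 4,5,1 => slot 1
Table: [., 361, 905, ., 291, 984, .]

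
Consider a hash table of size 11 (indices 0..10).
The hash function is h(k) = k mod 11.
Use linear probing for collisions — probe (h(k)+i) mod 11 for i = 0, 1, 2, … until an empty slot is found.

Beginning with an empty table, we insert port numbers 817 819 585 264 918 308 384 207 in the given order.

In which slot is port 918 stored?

6

Insert 817: h=3, slot 3 empty => index 3.
Insert 819: h=5, slot 5 empty => index 5.
Insert 585: h=2, slot 2 empty => index 2.
Insert 264: h=0, slot 0 empty => index 0.
Insert 918: h=5, slot 5 occupied => index 6.
Insert 308: h=0, slot 0 occupied => index 1.
Insert 384: h=10, slot 10 empty => index 10.
Insert 207: h=9, slot 9 empty => index 9.
Table: [264, 308, 585, 817, -, 819, 918, -, -, 207, 384]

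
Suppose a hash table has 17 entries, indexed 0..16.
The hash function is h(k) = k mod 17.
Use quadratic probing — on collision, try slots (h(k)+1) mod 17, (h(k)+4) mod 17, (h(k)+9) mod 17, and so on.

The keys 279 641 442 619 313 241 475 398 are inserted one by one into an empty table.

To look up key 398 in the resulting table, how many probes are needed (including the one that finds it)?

5

279 hashes to 7; slot 7 is free => place at 7.
641 hashes to 12; slot 12 is free => place at 12.
442 hashes to 0; slot 0 is free => place at 0.
619 hashes to 7; 7 taken => place at 8.
313 hashes to 7; 7,8 taken => place at 11.
241 hashes to 3; slot 3 is free => place at 3.
475 hashes to 16; slot 16 is free => place at 16.
398 hashes to 7; 7,8,11,16 taken => place at 6.
Table: [442, ., ., 241, ., ., 398, 279, 619, ., ., 313, 641, ., ., ., 475]
Lookup 398: h=7, probe 7,8,11,16,6 → found at 6.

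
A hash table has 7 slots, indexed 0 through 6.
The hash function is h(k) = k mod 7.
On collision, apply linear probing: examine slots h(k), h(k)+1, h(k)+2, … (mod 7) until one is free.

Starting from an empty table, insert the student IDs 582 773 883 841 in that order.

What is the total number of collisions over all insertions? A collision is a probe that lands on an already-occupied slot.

4

Insert 582: h=1, slot 1 empty -> index 1.
Insert 773: h=3, slot 3 empty -> index 3.
Insert 883: h=1, slot 1 occupied -> index 2.
Insert 841: h=1, slots 1,2,3 occupied -> index 4.
Table: [—, 582, 883, 773, 841, —, —]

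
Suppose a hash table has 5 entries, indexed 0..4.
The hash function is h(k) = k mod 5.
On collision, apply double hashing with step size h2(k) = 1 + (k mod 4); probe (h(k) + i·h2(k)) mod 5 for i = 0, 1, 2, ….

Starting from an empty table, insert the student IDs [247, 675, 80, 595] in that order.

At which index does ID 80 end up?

1

247 hashes to 2; slot 2 is free -> place at 2.
675 hashes to 0; slot 0 is free -> place at 0.
80 hashes to 0, h2=1; 0 taken -> place at 1.
595 hashes to 0, h2=4; 0 taken -> place at 4.
Table: [675, 80, 247, _, 595]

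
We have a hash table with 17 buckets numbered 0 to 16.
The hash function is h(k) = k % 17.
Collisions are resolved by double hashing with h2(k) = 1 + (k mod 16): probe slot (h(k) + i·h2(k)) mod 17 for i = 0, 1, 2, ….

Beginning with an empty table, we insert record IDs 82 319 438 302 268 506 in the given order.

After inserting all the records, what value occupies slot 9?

268

Insert 82: h=14, slot 14 empty => index 14.
Insert 319: h=13, slot 13 empty => index 13.
Insert 438: h=13, h2=7, slot 13 occupied => index 3.
Insert 302: h=13, h2=15, slot 13 occupied => index 11.
Insert 268: h=13, h2=13, slot 13 occupied => index 9.
Insert 506: h=13, h2=11, slot 13 occupied => index 7.
Table: [-, -, -, 438, -, -, -, 506, -, 268, -, 302, -, 319, 82, -, -]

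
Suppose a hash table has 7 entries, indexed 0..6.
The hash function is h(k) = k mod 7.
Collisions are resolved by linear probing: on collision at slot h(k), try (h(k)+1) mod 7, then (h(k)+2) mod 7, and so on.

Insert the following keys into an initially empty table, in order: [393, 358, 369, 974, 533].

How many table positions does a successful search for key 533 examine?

4

393: h=1 => slot 1
358: h=1, probe 1,2 => slot 2
369: h=5 => slot 5
974: h=1, probe 1,2,3 => slot 3
533: h=1, probe 1,2,3,4 => slot 4
Table: [_, 393, 358, 974, 533, 369, _]
Lookup 533: h=1, probe 1,2,3,4 → found at 4.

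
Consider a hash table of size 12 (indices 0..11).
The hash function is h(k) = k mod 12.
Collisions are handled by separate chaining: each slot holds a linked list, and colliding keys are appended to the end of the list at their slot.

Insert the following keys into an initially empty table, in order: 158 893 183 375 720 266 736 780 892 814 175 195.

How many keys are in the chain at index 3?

3

Insert 158: h=2, bucket 2 empty -> new chain.
Insert 893: h=5, bucket 5 empty -> new chain.
Insert 183: h=3, bucket 3 empty -> new chain.
Insert 375: h=3, bucket 3 nonempty -> append to chain.
Insert 720: h=0, bucket 0 empty -> new chain.
Insert 266: h=2, bucket 2 nonempty -> append to chain.
Insert 736: h=4, bucket 4 empty -> new chain.
Insert 780: h=0, bucket 0 nonempty -> append to chain.
Insert 892: h=4, bucket 4 nonempty -> append to chain.
Insert 814: h=10, bucket 10 empty -> new chain.
Insert 175: h=7, bucket 7 empty -> new chain.
Insert 195: h=3, bucket 3 nonempty -> append to chain.
Final buckets:
0: 720 -> 780
1: ∅
2: 158 -> 266
3: 183 -> 375 -> 195
4: 736 -> 892
5: 893
6: ∅
7: 175
8: ∅
9: ∅
10: 814
11: ∅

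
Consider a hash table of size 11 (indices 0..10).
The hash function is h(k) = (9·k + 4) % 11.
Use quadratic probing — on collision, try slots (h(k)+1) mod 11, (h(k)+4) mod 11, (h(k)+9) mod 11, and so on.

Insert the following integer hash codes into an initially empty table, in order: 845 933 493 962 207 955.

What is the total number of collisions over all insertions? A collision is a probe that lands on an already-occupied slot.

Insert 845: h=8, slot 8 empty => index 8.
Insert 933: h=8, slot 8 occupied => index 9.
Insert 493: h=8, slots 8,9 occupied => index 1.
Insert 962: h=5, slot 5 empty => index 5.
Insert 207: h=8, slots 8,9,1 occupied => index 6.
Insert 955: h=8, slots 8,9,1,6 occupied => index 2.
Table: [∅, 493, 955, ∅, ∅, 962, 207, ∅, 845, 933, ∅]

10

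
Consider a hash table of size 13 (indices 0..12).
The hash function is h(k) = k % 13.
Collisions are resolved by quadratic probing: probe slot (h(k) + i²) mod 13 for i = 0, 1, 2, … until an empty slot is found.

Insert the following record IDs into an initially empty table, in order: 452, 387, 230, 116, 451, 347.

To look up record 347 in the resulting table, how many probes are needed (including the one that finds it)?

4

452 hashes to 10; slot 10 is free => place at 10.
387 hashes to 10; 10 taken => place at 11.
230 hashes to 9; slot 9 is free => place at 9.
116 hashes to 12; slot 12 is free => place at 12.
451 hashes to 9; 9,10 taken => place at 0.
347 hashes to 9; 9,10,0 taken => place at 5.
Table: [451, —, —, —, —, 347, —, —, —, 230, 452, 387, 116]
Lookup 347: h=9, probe 9,10,0,5 → found at 5.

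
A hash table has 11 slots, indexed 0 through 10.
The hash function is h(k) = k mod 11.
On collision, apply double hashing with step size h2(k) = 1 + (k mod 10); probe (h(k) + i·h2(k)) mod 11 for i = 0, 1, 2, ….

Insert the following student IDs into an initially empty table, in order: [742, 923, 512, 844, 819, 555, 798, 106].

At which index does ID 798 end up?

2

742: h=5 → slot 5
923: h=10 → slot 10
512: h=6 → slot 6
844: h=8 → slot 8
819: h=5, h2=10, probe 5,4 → slot 4
555: h=5, h2=6, probe 5,0 → slot 0
798: h=6, h2=9, probe 6,4,2 → slot 2
106: h=7 → slot 7
Table: [555, _, 798, _, 819, 742, 512, 106, 844, _, 923]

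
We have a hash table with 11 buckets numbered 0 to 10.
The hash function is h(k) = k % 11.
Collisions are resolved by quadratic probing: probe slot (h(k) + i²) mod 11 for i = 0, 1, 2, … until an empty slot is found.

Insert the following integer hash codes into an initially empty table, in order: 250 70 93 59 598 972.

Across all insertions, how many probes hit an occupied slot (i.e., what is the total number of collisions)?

250: h=8 -> slot 8
70: h=4 -> slot 4
93: h=5 -> slot 5
59: h=4, probe 4,5,8,2 -> slot 2
598: h=4, probe 4,5,8,2,9 -> slot 9
972: h=4, probe 4,5,8,2,9,7 -> slot 7
Table: [_, _, 59, _, 70, 93, _, 972, 250, 598, _]

12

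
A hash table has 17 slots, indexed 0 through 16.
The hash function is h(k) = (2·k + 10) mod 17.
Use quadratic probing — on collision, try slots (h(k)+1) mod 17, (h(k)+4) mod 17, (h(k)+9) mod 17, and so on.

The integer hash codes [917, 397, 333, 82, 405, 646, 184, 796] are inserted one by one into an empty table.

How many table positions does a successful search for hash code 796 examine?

7

Insert 917: h=8, slot 8 empty → index 8.
Insert 397: h=5, slot 5 empty → index 5.
Insert 333: h=13, slot 13 empty → index 13.
Insert 82: h=4, slot 4 empty → index 4.
Insert 405: h=4, slots 4,5,8,13 occupied → index 3.
Insert 646: h=10, slot 10 empty → index 10.
Insert 184: h=4, slots 4,5,8,13,3 occupied → index 12.
Insert 796: h=4, slots 4,5,8,13,3,12 occupied → index 6.
Table: [_, _, _, 405, 82, 397, 796, _, 917, _, 646, _, 184, 333, _, _, _]
Lookup 796: h=4, probe 4,5,8,13,3,12,6 → found at 6.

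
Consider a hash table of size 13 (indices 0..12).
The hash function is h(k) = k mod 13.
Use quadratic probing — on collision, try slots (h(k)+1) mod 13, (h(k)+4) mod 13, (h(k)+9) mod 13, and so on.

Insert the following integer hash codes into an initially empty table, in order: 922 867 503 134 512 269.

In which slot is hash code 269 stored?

922 hashes to 12; slot 12 is free -> place at 12.
867 hashes to 9; slot 9 is free -> place at 9.
503 hashes to 9; 9 taken -> place at 10.
134 hashes to 4; slot 4 is free -> place at 4.
512 hashes to 5; slot 5 is free -> place at 5.
269 hashes to 9; 9,10 taken -> place at 0.
Table: [269, -, -, -, 134, 512, -, -, -, 867, 503, -, 922]

0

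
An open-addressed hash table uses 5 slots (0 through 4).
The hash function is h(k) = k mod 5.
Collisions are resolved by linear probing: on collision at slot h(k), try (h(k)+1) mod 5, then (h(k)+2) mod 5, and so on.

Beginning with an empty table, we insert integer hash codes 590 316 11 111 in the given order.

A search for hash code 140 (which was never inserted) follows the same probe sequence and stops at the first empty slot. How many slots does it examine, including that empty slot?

5

Insert 590: h=0, slot 0 empty => index 0.
Insert 316: h=1, slot 1 empty => index 1.
Insert 11: h=1, slot 1 occupied => index 2.
Insert 111: h=1, slots 1,2 occupied => index 3.
Table: [590, 316, 11, 111, -]
Lookup 140: h=0, probe 0,1,2,3,4 → slot 4 empty, not found.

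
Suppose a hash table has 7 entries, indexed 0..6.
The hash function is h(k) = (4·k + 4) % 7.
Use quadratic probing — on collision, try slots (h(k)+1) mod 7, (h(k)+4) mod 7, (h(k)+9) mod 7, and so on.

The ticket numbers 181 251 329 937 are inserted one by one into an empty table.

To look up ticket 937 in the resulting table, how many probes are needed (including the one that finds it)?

Insert 181: h=0, slot 0 empty → index 0.
Insert 251: h=0, slot 0 occupied → index 1.
Insert 329: h=4, slot 4 empty → index 4.
Insert 937: h=0, slots 0,1,4 occupied → index 2.
Table: [181, 251, 937, -, 329, -, -]
Lookup 937: h=0, probe 0,1,4,2 → found at 2.

4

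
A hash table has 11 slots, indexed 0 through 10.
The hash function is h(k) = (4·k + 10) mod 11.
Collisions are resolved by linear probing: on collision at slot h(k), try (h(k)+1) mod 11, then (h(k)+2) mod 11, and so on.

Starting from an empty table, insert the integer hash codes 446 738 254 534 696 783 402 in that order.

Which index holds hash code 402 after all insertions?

5

Insert 446: h=1, slot 1 empty -> index 1.
Insert 738: h=3, slot 3 empty -> index 3.
Insert 254: h=3, slot 3 occupied -> index 4.
Insert 534: h=1, slot 1 occupied -> index 2.
Insert 696: h=0, slot 0 empty -> index 0.
Insert 783: h=7, slot 7 empty -> index 7.
Insert 402: h=1, slots 1,2,3,4 occupied -> index 5.
Table: [696, 446, 534, 738, 254, 402, —, 783, —, —, —]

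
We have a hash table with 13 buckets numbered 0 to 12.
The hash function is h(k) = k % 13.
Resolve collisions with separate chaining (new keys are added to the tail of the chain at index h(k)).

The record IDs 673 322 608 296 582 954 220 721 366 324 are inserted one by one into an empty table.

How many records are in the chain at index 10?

5

673 -> bucket 10
322 -> bucket 10 (collision)
608 -> bucket 10 (collision)
296 -> bucket 10 (collision)
582 -> bucket 10 (collision)
954 -> bucket 5
220 -> bucket 12
721 -> bucket 6
366 -> bucket 2
324 -> bucket 12 (collision)
Final buckets:
0: .
1: .
2: 366
3: .
4: .
5: 954
6: 721
7: .
8: .
9: .
10: 673 -> 322 -> 608 -> 296 -> 582
11: .
12: 220 -> 324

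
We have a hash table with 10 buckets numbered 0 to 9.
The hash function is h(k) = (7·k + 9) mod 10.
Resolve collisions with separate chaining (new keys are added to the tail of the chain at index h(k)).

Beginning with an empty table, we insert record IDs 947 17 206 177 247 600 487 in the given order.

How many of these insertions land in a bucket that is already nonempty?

4

947 → bucket 8
17 → bucket 8 (collision)
206 → bucket 1
177 → bucket 8 (collision)
247 → bucket 8 (collision)
600 → bucket 9
487 → bucket 8 (collision)
Final buckets:
0: .
1: 206
2: .
3: .
4: .
5: .
6: .
7: .
8: 947 -> 17 -> 177 -> 247 -> 487
9: 600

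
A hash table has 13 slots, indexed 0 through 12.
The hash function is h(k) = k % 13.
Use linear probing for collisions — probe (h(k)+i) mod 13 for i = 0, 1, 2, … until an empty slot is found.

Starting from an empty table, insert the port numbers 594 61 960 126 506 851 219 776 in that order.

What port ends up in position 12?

594 hashes to 9; slot 9 is free -> place at 9.
61 hashes to 9; 9 taken -> place at 10.
960 hashes to 11; slot 11 is free -> place at 11.
126 hashes to 9; 9,10,11 taken -> place at 12.
506 hashes to 12; 12 taken -> place at 0.
851 hashes to 6; slot 6 is free -> place at 6.
219 hashes to 11; 11,12,0 taken -> place at 1.
776 hashes to 9; 9,10,11,12,0,1 taken -> place at 2.
Table: [506, 219, 776, ∅, ∅, ∅, 851, ∅, ∅, 594, 61, 960, 126]

126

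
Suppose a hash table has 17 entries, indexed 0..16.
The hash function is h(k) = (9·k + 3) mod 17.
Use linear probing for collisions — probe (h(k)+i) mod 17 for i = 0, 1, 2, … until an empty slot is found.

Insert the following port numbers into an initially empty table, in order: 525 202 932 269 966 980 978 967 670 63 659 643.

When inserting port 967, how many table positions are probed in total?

3

525: h=2 → slot 2
202: h=2, probe 2,3 → slot 3
932: h=10 → slot 10
269: h=10, probe 10,11 → slot 11
966: h=10, probe 10,11,12 → slot 12
980: h=0 → slot 0
978: h=16 → slot 16
967: h=2, probe 2,3,4 → slot 4
670: h=15 → slot 15
63: h=9 → slot 9
659: h=1 → slot 1
643: h=10, probe 10,11,12,13 → slot 13
Table: [980, 659, 525, 202, 967, ∅, ∅, ∅, ∅, 63, 932, 269, 966, 643, ∅, 670, 978]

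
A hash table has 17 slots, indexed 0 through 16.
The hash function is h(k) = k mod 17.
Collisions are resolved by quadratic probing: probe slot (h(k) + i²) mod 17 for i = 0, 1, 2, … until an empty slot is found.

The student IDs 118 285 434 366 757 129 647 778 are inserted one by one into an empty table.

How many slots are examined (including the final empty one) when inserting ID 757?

118: h=16 -> slot 16
285: h=13 -> slot 13
434: h=9 -> slot 9
366: h=9, probe 9,10 -> slot 10
757: h=9, probe 9,10,13,1 -> slot 1
129: h=10, probe 10,11 -> slot 11
647: h=1, probe 1,2 -> slot 2
778: h=13, probe 13,14 -> slot 14
Table: [—, 757, 647, —, —, —, —, —, —, 434, 366, 129, —, 285, 778, —, 118]

4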